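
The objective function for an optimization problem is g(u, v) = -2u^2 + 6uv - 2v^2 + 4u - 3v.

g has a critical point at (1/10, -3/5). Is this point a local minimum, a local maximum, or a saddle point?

The Hessian of g is constant: H = [[-4, 6], [6, -4]].
det(H) = (-4)·(-4) − 6² = -20.
Since det(H) < 0, H is indefinite and the critical point is a saddle point.

saddle point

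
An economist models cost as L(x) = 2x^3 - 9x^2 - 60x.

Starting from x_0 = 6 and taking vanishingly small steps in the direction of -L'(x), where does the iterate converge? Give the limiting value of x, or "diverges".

5

L'(x) = 6(x - 5)(x + 2), so L'(6) = 48.
Gradient descent moves in the -L' direction, i.e. x is decreasing.
The nearest critical point in that direction is x = 5, where L'' = 42 > 0 (a local minimum). The iterate converges there.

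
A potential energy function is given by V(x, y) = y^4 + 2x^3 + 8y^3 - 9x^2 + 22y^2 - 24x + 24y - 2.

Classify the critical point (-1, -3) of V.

saddle point

The mixed partial ∂²V/∂x∂y is 0, so the Hessian at any point is diag(V_xx, V_yy) = diag(6(2x - 3), 4(3y^2 + 12y + 11)).
At (-1, -3): H = diag(-30, 8).
The eigenvalues have opposite signs, so H is indefinite: a saddle point.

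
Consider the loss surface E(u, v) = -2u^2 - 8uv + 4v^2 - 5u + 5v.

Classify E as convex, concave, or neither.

E is quadratic, so its Hessian is the constant matrix H = [[-4, -8], [-8, 8]].
det(H) = -96, tr(H) = 4.
det(H) < 0, so H is indefinite: neither convex nor concave.

neither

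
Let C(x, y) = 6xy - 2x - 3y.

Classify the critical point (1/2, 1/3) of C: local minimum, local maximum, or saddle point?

saddle point

The Hessian of C is constant: H = [[0, 6], [6, 0]].
det(H) = 0·0 − 6² = -36.
Since det(H) < 0, H is indefinite and the critical point is a saddle point.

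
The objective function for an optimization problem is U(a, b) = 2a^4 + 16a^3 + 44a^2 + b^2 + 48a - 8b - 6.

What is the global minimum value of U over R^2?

U(a,b) separates as P(a) + Q(b) − 6, so its minimum is min P + min Q − 6.
P'(a) = 8(a + 1)(a + 2)(a + 3) vanishes at a ∈ {-3, -2, -1}; Q'(b) = 2b - 8 vanishes at b ∈ {4}.
Local minima of P (where P''>0): P(-3)=-18, P(-1)=-18. Local minima of Q: Q(4)=-16.
So the global minimum of U is P(-3) + Q(4) − 6 = -18 − 16 − 6 = -40, attained at (-3, 4).

-40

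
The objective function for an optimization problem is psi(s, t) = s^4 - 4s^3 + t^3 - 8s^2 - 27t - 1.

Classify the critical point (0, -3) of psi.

The mixed partial ∂²psi/∂s∂t is 0, so the Hessian at any point is diag(psi_ss, psi_tt) = diag(4(3s^2 - 6s - 4), 6t).
At (0, -3): H = diag(-16, -18).
Both eigenvalues are negative, so H is negative definite: a local maximum.

local maximum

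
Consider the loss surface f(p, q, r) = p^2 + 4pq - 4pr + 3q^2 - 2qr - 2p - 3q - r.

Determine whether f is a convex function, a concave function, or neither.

neither

f is quadratic, so its Hessian is the constant matrix H = [[2, 4, -4], [4, 6, -2], [-4, -2, 0]].
Leading principal minors: 2, -4, -40.
Neither pattern holds ⇒ H is indefinite ⇒ neither convex nor concave.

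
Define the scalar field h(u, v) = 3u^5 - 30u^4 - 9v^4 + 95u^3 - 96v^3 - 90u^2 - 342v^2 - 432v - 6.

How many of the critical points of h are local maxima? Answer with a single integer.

4

h separates as a function of u plus a function of v, so ∇h=0 decouples.
∂h/∂u = 15u(u - 4)(u - 3)(u - 1) = 0 at u ∈ {0, 1, 3, 4}; ∂h/∂v = -36(v + 1)(v + 3)(v + 4) = 0 at v ∈ {-4, -3, -1}.
The Hessian is diagonal: diag(h_uu, h_vv). Second derivatives: h_uu(0)=-180, h_uu(1)=90, h_uu(3)=-90, h_uu(4)=180; h_vv(-4)=-108, h_vv(-3)=72, h_vv(-1)=-216.
Local maxima occur where both diagonal entries negative: (0, -4), (0, -1), (3, -4), (3, -1). Count: 4.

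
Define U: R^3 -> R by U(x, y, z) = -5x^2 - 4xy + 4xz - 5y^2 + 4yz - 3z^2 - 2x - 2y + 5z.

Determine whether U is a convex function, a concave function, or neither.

concave

U is quadratic, so its Hessian is the constant matrix H = [[-10, -4, 4], [-4, -10, 4], [4, 4, -6]].
Leading principal minors: -10, 84, -312.
Signs alternate −, +, − ⇒ H ≺ 0 ⇒ concave.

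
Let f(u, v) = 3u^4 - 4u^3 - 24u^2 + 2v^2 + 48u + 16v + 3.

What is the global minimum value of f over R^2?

-141

f(u,v) separates as P(u) + Q(v) + 3, so its minimum is min P + min Q + 3.
P'(u) = 12(u - 2)(u - 1)(u + 2) vanishes at u ∈ {-2, 1, 2}; Q'(v) = 4v + 16 vanishes at v ∈ {-4}.
Local minima of P (where P''>0): P(-2)=-112, P(2)=16. Local minima of Q: Q(-4)=-32.
So the global minimum of f is P(-2) + Q(-4) + 3 = -112 − 32 + 3 = -141, attained at (-2, -4).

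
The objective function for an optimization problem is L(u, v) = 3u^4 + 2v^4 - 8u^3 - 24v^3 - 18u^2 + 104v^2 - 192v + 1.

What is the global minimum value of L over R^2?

-262

L(u,v) separates as P(u) + Q(v) + 1, so its minimum is min P + min Q + 1.
P'(u) = 12u(u - 3)(u + 1) vanishes at u ∈ {-1, 0, 3}; Q'(v) = 8(v - 4)(v - 3)(v - 2) vanishes at v ∈ {2, 3, 4}.
Local minima of P (where P''>0): P(-1)=-7, P(3)=-135. Local minima of Q: Q(2)=-128, Q(4)=-128.
So the global minimum of L is P(3) + Q(2) + 1 = -135 − 128 + 1 = -262, attained at (3, 2).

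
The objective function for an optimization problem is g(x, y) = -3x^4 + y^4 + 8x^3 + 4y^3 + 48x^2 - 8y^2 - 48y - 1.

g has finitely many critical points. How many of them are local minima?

2

g separates as a function of x plus a function of y, so ∇g=0 decouples.
∂g/∂x = -12x(x - 4)(x + 2) = 0 at x ∈ {-2, 0, 4}; ∂g/∂y = 4(y - 2)(y + 2)(y + 3) = 0 at y ∈ {-3, -2, 2}.
The Hessian is diagonal: diag(g_xx, g_yy). Second derivatives: g_xx(-2)=-144, g_xx(0)=96, g_xx(4)=-288; g_yy(-3)=20, g_yy(-2)=-16, g_yy(2)=80.
Local minima occur where both diagonal entries positive: (0, -3), (0, 2). Count: 2.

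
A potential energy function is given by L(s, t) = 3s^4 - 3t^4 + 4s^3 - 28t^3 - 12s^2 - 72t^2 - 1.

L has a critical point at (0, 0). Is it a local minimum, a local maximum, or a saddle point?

The mixed partial ∂²L/∂s∂t is 0, so the Hessian at any point is diag(L_ss, L_tt) = diag(12(3s^2 + 2s - 2), -12(3t^2 + 14t + 12)).
At (0, 0): H = diag(-24, -144).
Both eigenvalues are negative, so H is negative definite: a local maximum.

local maximum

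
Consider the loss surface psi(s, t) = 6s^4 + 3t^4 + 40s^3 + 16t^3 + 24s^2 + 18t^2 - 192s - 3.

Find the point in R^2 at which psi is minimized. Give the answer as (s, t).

(1, -3)

psi(s,t) separates as P(s) + Q(t) − 3, so its minimum is min P + min Q − 3.
P'(s) = 24(s - 1)(s + 2)(s + 4) vanishes at s ∈ {-4, -2, 1}; Q'(t) = 12t(t + 1)(t + 3) vanishes at t ∈ {-3, -1, 0}.
Local minima of P (where P''>0): P(-4)=128, P(1)=-122. Local minima of Q: Q(-3)=-27, Q(0)=0.
So the global minimum of psi is P(1) + Q(-3) − 3 = -122 − 27 − 3 = -152, attained at (1, -3).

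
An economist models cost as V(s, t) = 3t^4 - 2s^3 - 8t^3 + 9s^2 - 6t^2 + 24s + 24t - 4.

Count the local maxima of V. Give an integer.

1

V separates as a function of s plus a function of t, so ∇V=0 decouples.
∂V/∂s = -6(s - 4)(s + 1) = 0 at s ∈ {-1, 4}; ∂V/∂t = 12(t - 2)(t - 1)(t + 1) = 0 at t ∈ {-1, 1, 2}.
The Hessian is diagonal: diag(V_ss, V_tt). Second derivatives: V_ss(-1)=30, V_ss(4)=-30; V_tt(-1)=72, V_tt(1)=-24, V_tt(2)=36.
Local maxima occur where both diagonal entries negative: (4, 1). Count: 1.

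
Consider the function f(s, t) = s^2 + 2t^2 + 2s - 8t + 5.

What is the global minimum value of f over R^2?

f(s,t) separates as P(s) + Q(t) + 5, so its minimum is min P + min Q + 5.
P'(s) = 2s + 2 vanishes at s ∈ {-1}; Q'(t) = 4(t - 2) vanishes at t ∈ {2}.
Local minima of P (where P''>0): P(-1)=-1. Local minima of Q: Q(2)=-8.
So the global minimum of f is P(-1) + Q(2) + 5 = -1 − 8 + 5 = -4, attained at (-1, 2).

-4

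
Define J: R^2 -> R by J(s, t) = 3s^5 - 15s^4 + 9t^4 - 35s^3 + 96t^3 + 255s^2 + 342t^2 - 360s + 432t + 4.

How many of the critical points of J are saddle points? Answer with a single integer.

6

J separates as a function of s plus a function of t, so ∇J=0 decouples.
∂J/∂s = 15(s - 4)(s - 2)(s - 1)(s + 3) = 0 at s ∈ {-3, 1, 2, 4}; ∂J/∂t = 36(t + 1)(t + 3)(t + 4) = 0 at t ∈ {-4, -3, -1}.
The Hessian is diagonal: diag(J_ss, J_tt). Second derivatives: J_ss(-3)=-2100, J_ss(1)=180, J_ss(2)=-150, J_ss(4)=630; J_tt(-4)=108, J_tt(-3)=-72, J_tt(-1)=216.
Saddle points occur where the two diagonal entries have opposite signs: (-3, -4), (-3, -1), (1, -3), (2, -4), (2, -1), (4, -3). Count: 6.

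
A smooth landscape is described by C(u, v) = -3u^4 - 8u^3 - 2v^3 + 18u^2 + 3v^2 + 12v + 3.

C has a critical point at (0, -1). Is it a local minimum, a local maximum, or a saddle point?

The mixed partial ∂²C/∂u∂v is 0, so the Hessian at any point is diag(C_uu, C_vv) = diag(12(-3u^2 - 4u + 3), 6(-2v + 1)).
At (0, -1): H = diag(36, 18).
Both eigenvalues are positive, so H is positive definite: a local minimum.

local minimum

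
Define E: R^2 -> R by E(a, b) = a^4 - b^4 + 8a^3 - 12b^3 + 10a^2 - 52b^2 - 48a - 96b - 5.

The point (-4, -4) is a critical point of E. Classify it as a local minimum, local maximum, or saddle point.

saddle point

The mixed partial ∂²E/∂a∂b is 0, so the Hessian at any point is diag(E_aa, E_bb) = diag(4(3a^2 + 12a + 5), -4(3b^2 + 18b + 26)).
At (-4, -4): H = diag(20, -8).
The eigenvalues have opposite signs, so H is indefinite: a saddle point.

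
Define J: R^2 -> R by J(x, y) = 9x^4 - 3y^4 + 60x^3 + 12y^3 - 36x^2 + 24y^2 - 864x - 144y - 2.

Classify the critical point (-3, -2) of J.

local maximum

The mixed partial ∂²J/∂x∂y is 0, so the Hessian at any point is diag(J_xx, J_yy) = diag(36(3x^2 + 10x - 2), 12(-3y^2 + 6y + 4)).
At (-3, -2): H = diag(-180, -240).
Both eigenvalues are negative, so H is negative definite: a local maximum.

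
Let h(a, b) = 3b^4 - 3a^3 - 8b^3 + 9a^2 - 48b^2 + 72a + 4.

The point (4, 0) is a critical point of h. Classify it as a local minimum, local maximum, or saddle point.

The mixed partial ∂²h/∂a∂b is 0, so the Hessian at any point is diag(h_aa, h_bb) = diag(18(-a + 1), 12(3b^2 - 4b - 8)).
At (4, 0): H = diag(-54, -96).
Both eigenvalues are negative, so H is negative definite: a local maximum.

local maximum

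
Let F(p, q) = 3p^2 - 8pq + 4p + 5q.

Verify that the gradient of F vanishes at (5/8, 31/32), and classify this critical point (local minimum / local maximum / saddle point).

∇F = (6p - 8q + 4, -8p + 5); substituting (5/8, 31/32) gives ∇F = (0, 0), so (5/8, 31/32) is indeed a critical point.
The Hessian of F is constant: H = [[6, -8], [-8, 0]].
det(H) = 6·0 − (-8)² = -64.
Since det(H) < 0, H is indefinite and the critical point is a saddle point.

saddle point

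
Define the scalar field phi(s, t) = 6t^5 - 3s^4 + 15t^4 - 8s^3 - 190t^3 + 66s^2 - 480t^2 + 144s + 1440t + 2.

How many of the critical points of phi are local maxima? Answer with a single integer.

phi separates as a function of s plus a function of t, so ∇phi=0 decouples.
∂phi/∂s = -12(s - 3)(s + 1)(s + 4) = 0 at s ∈ {-4, -1, 3}; ∂phi/∂t = 30(t - 4)(t - 1)(t + 3)(t + 4) = 0 at t ∈ {-4, -3, 1, 4}.
The Hessian is diagonal: diag(phi_ss, phi_tt). Second derivatives: phi_ss(-4)=-252, phi_ss(-1)=144, phi_ss(3)=-336; phi_tt(-4)=-1200, phi_tt(-3)=840, phi_tt(1)=-1800, phi_tt(4)=5040.
Local maxima occur where both diagonal entries negative: (-4, -4), (-4, 1), (3, -4), (3, 1). Count: 4.

4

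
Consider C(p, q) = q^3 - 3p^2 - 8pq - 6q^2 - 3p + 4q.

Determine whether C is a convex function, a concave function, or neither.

neither

The term q^3 is cubic, so the Hessian is not constant.
∂²C/∂q² = 6q - 12, which takes both signs as q varies (negative for sufficiently negative q). A diagonal entry of the Hessian changing sign means the Hessian is neither positive- nor negative-semidefinite on all of R^2.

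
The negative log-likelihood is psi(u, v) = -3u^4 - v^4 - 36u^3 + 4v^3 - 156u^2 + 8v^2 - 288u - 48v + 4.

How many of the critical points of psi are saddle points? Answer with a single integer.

4

psi separates as a function of u plus a function of v, so ∇psi=0 decouples.
∂psi/∂u = -12(u + 2)(u + 3)(u + 4) = 0 at u ∈ {-4, -3, -2}; ∂psi/∂v = -4(v - 3)(v - 2)(v + 2) = 0 at v ∈ {-2, 2, 3}.
The Hessian is diagonal: diag(psi_uu, psi_vv). Second derivatives: psi_uu(-4)=-24, psi_uu(-3)=12, psi_uu(-2)=-24; psi_vv(-2)=-80, psi_vv(2)=16, psi_vv(3)=-20.
Saddle points occur where the two diagonal entries have opposite signs: (-4, 2), (-3, -2), (-3, 3), (-2, 2). Count: 4.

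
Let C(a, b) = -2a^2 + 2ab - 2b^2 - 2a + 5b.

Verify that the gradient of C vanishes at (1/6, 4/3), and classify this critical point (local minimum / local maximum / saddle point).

local maximum

∇C = (-4a + 2b - 2, 2a - 4b + 5); substituting (1/6, 4/3) gives ∇C = (0, 0), so (1/6, 4/3) is indeed a critical point.
The Hessian of C is constant: H = [[-4, 2], [2, -4]].
det(H) = (-4)·(-4) − 2² = 12.
det(H) > 0 and tr(H) = -8 < 0, so H is negative definite and the point is a local maximum.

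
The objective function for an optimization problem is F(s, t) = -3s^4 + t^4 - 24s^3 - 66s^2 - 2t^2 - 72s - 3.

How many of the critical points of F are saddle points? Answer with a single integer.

5

F separates as a function of s plus a function of t, so ∇F=0 decouples.
∂F/∂s = -12(s + 1)(s + 2)(s + 3) = 0 at s ∈ {-3, -2, -1}; ∂F/∂t = 4t(t - 1)(t + 1) = 0 at t ∈ {-1, 0, 1}.
The Hessian is diagonal: diag(F_ss, F_tt). Second derivatives: F_ss(-3)=-24, F_ss(-2)=12, F_ss(-1)=-24; F_tt(-1)=8, F_tt(0)=-4, F_tt(1)=8.
Saddle points occur where the two diagonal entries have opposite signs: (-3, -1), (-3, 1), (-2, 0), (-1, -1), (-1, 1). Count: 5.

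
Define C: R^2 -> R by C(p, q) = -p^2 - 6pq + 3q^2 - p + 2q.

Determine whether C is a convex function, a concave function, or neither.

C is quadratic, so its Hessian is the constant matrix H = [[-2, -6], [-6, 6]].
det(H) = -48, tr(H) = 4.
det(H) < 0, so H is indefinite: neither convex nor concave.

neither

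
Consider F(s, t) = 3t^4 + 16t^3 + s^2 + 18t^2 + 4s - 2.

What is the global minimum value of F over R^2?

-33

F(s,t) separates as P(s) + Q(t) − 2, so its minimum is min P + min Q − 2.
P'(s) = 2s + 4 vanishes at s ∈ {-2}; Q'(t) = 12t(t + 1)(t + 3) vanishes at t ∈ {-3, -1, 0}.
Local minima of P (where P''>0): P(-2)=-4. Local minima of Q: Q(-3)=-27, Q(0)=0.
So the global minimum of F is P(-2) + Q(-3) − 2 = -4 − 27 − 2 = -33, attained at (-2, -3).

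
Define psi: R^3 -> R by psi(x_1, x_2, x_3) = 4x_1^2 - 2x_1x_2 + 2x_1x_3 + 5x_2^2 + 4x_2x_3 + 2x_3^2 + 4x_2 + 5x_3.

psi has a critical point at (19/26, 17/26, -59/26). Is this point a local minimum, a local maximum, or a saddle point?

The Hessian is constant: H = [[8, -2, 2], [-2, 10, 4], [2, 4, 4]].
Leading principal minors: Δ₁ = 8, Δ₂ = 76, Δ₃ = 104.
All leading minors are positive, so H is positive definite: a local minimum.

local minimum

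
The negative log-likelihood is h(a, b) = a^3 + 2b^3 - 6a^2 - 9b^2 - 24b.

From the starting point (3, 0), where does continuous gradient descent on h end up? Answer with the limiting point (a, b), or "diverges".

h is separable, so gradient descent decouples: a follows -∂h/∂a, b follows -∂h/∂b.
∂h/∂a = 3a(a - 4); at a=3 this is -9, so a increases.
∂h/∂b = 6(b - 4)(b + 1); at b=0 this is -24, so b increases.
a converges to its nearest critical value 4 (a local min of the a-part); b converges to 4. The iterate converges to (4, 4).

(4, 4)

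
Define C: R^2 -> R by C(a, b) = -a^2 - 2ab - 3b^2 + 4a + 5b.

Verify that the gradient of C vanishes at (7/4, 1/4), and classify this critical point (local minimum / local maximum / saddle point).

local maximum

∇C = (-2a - 2b + 4, -2a - 6b + 5); substituting (7/4, 1/4) gives ∇C = (0, 0), so (7/4, 1/4) is indeed a critical point.
The Hessian of C is constant: H = [[-2, -2], [-2, -6]].
det(H) = (-2)·(-6) − (-2)² = 8.
det(H) > 0 and tr(H) = -8 < 0, so H is negative definite and the point is a local maximum.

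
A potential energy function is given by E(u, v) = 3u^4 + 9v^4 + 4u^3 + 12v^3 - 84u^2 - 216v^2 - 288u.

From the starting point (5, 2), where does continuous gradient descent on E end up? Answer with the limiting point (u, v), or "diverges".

E is separable, so gradient descent decouples: u follows -∂E/∂u, v follows -∂E/∂v.
∂E/∂u = 12(u - 4)(u + 2)(u + 3); at u=5 this is 672, so u decreases.
∂E/∂v = 36v(v - 3)(v + 4); at v=2 this is -432, so v increases.
u converges to its nearest critical value 4 (a local min of the u-part); v converges to 3. The iterate converges to (4, 3).

(4, 3)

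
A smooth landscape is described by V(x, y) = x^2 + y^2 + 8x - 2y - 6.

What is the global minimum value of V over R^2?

V(x,y) separates as P(x) + Q(y) − 6, so its minimum is min P + min Q − 6.
P'(x) = 2x + 8 vanishes at x ∈ {-4}; Q'(y) = 2y - 2 vanishes at y ∈ {1}.
Local minima of P (where P''>0): P(-4)=-16. Local minima of Q: Q(1)=-1.
So the global minimum of V is P(-4) + Q(1) − 6 = -16 − 1 − 6 = -23, attained at (-4, 1).

-23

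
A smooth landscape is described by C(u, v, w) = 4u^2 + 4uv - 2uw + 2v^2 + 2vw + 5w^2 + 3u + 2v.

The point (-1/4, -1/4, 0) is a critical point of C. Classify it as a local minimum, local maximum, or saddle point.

local minimum

The Hessian is constant: H = [[8, 4, -2], [4, 4, 2], [-2, 2, 10]].
Leading principal minors: Δ₁ = 8, Δ₂ = 16, Δ₃ = 80.
All leading minors are positive, so H is positive definite: a local minimum.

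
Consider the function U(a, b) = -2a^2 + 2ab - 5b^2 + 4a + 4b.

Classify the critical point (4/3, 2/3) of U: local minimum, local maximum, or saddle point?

The Hessian of U is constant: H = [[-4, 2], [2, -10]].
det(H) = (-4)·(-10) − 2² = 36.
det(H) > 0 and tr(H) = -14 < 0, so H is negative definite and the point is a local maximum.

local maximum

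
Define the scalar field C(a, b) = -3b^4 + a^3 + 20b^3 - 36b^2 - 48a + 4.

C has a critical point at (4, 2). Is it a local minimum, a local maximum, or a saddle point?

The mixed partial ∂²C/∂a∂b is 0, so the Hessian at any point is diag(C_aa, C_bb) = diag(6a, 12(-3b^2 + 10b - 6)).
At (4, 2): H = diag(24, 24).
Both eigenvalues are positive, so H is positive definite: a local minimum.

local minimum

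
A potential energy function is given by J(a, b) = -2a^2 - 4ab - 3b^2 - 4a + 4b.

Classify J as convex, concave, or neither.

J is quadratic, so its Hessian is the constant matrix H = [[-4, -4], [-4, -6]].
det(H) = 8, tr(H) = -10.
det(H) > 0 and tr(H) < 0, so H is negative definite everywhere: concave.

concave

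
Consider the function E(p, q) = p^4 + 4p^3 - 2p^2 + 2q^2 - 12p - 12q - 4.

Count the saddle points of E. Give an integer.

E separates as a function of p plus a function of q, so ∇E=0 decouples.
∂E/∂p = 4(p - 1)(p + 1)(p + 3) = 0 at p ∈ {-3, -1, 1}; ∂E/∂q = 4(q - 3) = 0 at q ∈ {3}.
The Hessian is diagonal: diag(E_pp, E_qq). Second derivatives: E_pp(-3)=32, E_pp(-1)=-16, E_pp(1)=32; E_qq(3)=4.
Saddle points occur where the two diagonal entries have opposite signs: (-1, 3). Count: 1.

1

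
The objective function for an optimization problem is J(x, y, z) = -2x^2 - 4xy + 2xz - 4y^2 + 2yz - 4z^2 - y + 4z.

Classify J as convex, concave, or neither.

concave

J is quadratic, so its Hessian is the constant matrix H = [[-4, -4, 2], [-4, -8, 2], [2, 2, -8]].
Leading principal minors: -4, 16, -112.
Signs alternate −, +, − ⇒ H ≺ 0 ⇒ concave.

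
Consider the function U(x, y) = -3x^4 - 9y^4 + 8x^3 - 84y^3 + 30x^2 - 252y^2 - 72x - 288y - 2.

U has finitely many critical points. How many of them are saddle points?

U separates as a function of x plus a function of y, so ∇U=0 decouples.
∂U/∂x = -12(x - 3)(x - 1)(x + 2) = 0 at x ∈ {-2, 1, 3}; ∂U/∂y = -36(y + 1)(y + 2)(y + 4) = 0 at y ∈ {-4, -2, -1}.
The Hessian is diagonal: diag(U_xx, U_yy). Second derivatives: U_xx(-2)=-180, U_xx(1)=72, U_xx(3)=-120; U_yy(-4)=-216, U_yy(-2)=72, U_yy(-1)=-108.
Saddle points occur where the two diagonal entries have opposite signs: (-2, -2), (1, -4), (1, -1), (3, -2). Count: 4.

4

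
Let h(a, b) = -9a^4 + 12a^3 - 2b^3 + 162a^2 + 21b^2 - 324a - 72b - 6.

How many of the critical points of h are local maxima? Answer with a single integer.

2

h separates as a function of a plus a function of b, so ∇h=0 decouples.
∂h/∂a = -36(a - 3)(a - 1)(a + 3) = 0 at a ∈ {-3, 1, 3}; ∂h/∂b = -6(b - 4)(b - 3) = 0 at b ∈ {3, 4}.
The Hessian is diagonal: diag(h_aa, h_bb). Second derivatives: h_aa(-3)=-864, h_aa(1)=288, h_aa(3)=-432; h_bb(3)=6, h_bb(4)=-6.
Local maxima occur where both diagonal entries negative: (-3, 4), (3, 4). Count: 2.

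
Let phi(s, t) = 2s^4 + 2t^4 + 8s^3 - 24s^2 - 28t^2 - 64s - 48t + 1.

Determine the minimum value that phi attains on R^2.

phi(s,t) separates as P(s) + Q(t) + 1, so its minimum is min P + min Q + 1.
P'(s) = 8(s - 2)(s + 1)(s + 4) vanishes at s ∈ {-4, -1, 2}; Q'(t) = 8(t - 3)(t + 1)(t + 2) vanishes at t ∈ {-2, -1, 3}.
Local minima of P (where P''>0): P(-4)=-128, P(2)=-128. Local minima of Q: Q(-2)=16, Q(3)=-234.
So the global minimum of phi is P(-4) + Q(3) + 1 = -128 − 234 + 1 = -361, attained at (-4, 3).

-361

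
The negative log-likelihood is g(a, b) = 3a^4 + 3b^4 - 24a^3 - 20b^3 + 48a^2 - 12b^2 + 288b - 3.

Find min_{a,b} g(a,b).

-419

g(a,b) separates as P(a) + Q(b) − 3, so its minimum is min P + min Q − 3.
P'(a) = 12a(a - 4)(a - 2) vanishes at a ∈ {0, 2, 4}; Q'(b) = 12(b - 4)(b - 3)(b + 2) vanishes at b ∈ {-2, 3, 4}.
Local minima of P (where P''>0): P(0)=0, P(4)=0. Local minima of Q: Q(-2)=-416, Q(4)=448.
So the global minimum of g is P(0) + Q(-2) − 3 = 0 − 416 − 3 = -419, attained at (0, -2).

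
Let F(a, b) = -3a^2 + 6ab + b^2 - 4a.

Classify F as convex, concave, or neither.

neither

F is quadratic, so its Hessian is the constant matrix H = [[-6, 6], [6, 2]].
det(H) = -48, tr(H) = -4.
det(H) < 0, so H is indefinite: neither convex nor concave.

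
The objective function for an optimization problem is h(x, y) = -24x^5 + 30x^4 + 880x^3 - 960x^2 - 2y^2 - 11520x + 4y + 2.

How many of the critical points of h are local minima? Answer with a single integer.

h separates as a function of x plus a function of y, so ∇h=0 decouples.
∂h/∂x = -120(x - 4)(x - 3)(x + 2)(x + 4) = 0 at x ∈ {-4, -2, 3, 4}; ∂h/∂y = -4(y - 1) = 0 at y ∈ {1}.
The Hessian is diagonal: diag(h_xx, h_yy). Second derivatives: h_xx(-4)=13440, h_xx(-2)=-7200, h_xx(3)=4200, h_xx(4)=-5760; h_yy(1)=-4.
Local minima occur where both diagonal entries positive: none. Count: 0.

0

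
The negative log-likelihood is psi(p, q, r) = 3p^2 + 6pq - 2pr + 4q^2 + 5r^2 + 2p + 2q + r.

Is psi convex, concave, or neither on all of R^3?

psi is quadratic, so its Hessian is the constant matrix H = [[6, 6, -2], [6, 8, 0], [-2, 0, 10]].
Leading principal minors: 6, 12, 88.
All positive ⇒ H ≻ 0 ⇒ convex.

convex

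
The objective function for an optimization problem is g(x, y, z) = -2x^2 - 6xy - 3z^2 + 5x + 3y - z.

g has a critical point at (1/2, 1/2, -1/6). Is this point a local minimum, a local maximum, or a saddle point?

The Hessian is constant: H = [[-4, -6, 0], [-6, 0, 0], [0, 0, -6]].
Leading principal minors: Δ₁ = -4, Δ₂ = -36, Δ₃ = 216.
The minors fit neither the all-positive nor the alternating-sign pattern, so H is indefinite: a saddle point.

saddle point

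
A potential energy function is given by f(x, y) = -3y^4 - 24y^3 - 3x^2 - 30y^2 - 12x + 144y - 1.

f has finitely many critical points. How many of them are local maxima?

2

f separates as a function of x plus a function of y, so ∇f=0 decouples.
∂f/∂x = -6(x + 2) = 0 at x ∈ {-2}; ∂f/∂y = -12(y - 1)(y + 3)(y + 4) = 0 at y ∈ {-4, -3, 1}.
The Hessian is diagonal: diag(f_xx, f_yy). Second derivatives: f_xx(-2)=-6; f_yy(-4)=-60, f_yy(-3)=48, f_yy(1)=-240.
Local maxima occur where both diagonal entries negative: (-2, -4), (-2, 1). Count: 2.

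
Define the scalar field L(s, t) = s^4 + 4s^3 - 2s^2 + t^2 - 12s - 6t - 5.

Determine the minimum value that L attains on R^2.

L(s,t) separates as P(s) + Q(t) − 5, so its minimum is min P + min Q − 5.
P'(s) = 4(s - 1)(s + 1)(s + 3) vanishes at s ∈ {-3, -1, 1}; Q'(t) = 2(t - 3) vanishes at t ∈ {3}.
Local minima of P (where P''>0): P(-3)=-9, P(1)=-9. Local minima of Q: Q(3)=-9.
So the global minimum of L is P(-3) + Q(3) − 5 = -9 − 9 − 5 = -23, attained at (-3, 3).

-23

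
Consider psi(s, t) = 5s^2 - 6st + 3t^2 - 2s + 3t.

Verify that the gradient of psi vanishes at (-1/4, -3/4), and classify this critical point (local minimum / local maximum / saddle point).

local minimum

∇psi = (10s - 6t - 2, -6s + 6t + 3); substituting (-1/4, -3/4) gives ∇psi = (0, 0), so (-1/4, -3/4) is indeed a critical point.
The Hessian of psi is constant: H = [[10, -6], [-6, 6]].
det(H) = 10·6 − (-6)² = 24.
det(H) > 0 and tr(H) = 16 > 0, so H is positive definite and the point is a local minimum.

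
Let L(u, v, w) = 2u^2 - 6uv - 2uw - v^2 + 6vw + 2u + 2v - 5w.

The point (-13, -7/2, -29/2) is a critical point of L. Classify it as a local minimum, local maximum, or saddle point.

saddle point

The Hessian is constant: H = [[4, -6, -2], [-6, -2, 6], [-2, 6, 0]].
Leading principal minors: Δ₁ = 4, Δ₂ = -44, Δ₃ = 8.
The minors fit neither the all-positive nor the alternating-sign pattern, so H is indefinite: a saddle point.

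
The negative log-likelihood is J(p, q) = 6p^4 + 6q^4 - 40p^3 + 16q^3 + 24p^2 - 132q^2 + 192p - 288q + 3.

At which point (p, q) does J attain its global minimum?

(-1, 3)

J(p,q) separates as A(p) + B(q) + 3, so its minimum is min A + min B + 3.
A'(p) = 24(p - 4)(p - 2)(p + 1) vanishes at p ∈ {-1, 2, 4}; B'(q) = 24(q - 3)(q + 1)(q + 4) vanishes at q ∈ {-4, -1, 3}.
Local minima of A (where A''>0): A(-1)=-122, A(4)=128. Local minima of B: B(-4)=-448, B(3)=-1134.
So the global minimum of J is A(-1) + B(3) + 3 = -122 − 1134 + 3 = -1253, attained at (-1, 3).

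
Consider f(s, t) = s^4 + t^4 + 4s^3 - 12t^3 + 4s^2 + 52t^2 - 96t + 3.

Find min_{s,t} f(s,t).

-61

f(s,t) separates as P(s) + Q(t) + 3, so its minimum is min P + min Q + 3.
P'(s) = 4s(s + 1)(s + 2) vanishes at s ∈ {-2, -1, 0}; Q'(t) = 4(t - 4)(t - 3)(t - 2) vanishes at t ∈ {2, 3, 4}.
Local minima of P (where P''>0): P(-2)=0, P(0)=0. Local minima of Q: Q(2)=-64, Q(4)=-64.
So the global minimum of f is P(-2) + Q(2) + 3 = 0 − 64 + 3 = -61, attained at (-2, 2).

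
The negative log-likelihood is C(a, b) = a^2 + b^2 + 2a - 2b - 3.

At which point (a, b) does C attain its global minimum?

C(a,b) separates as P(a) + Q(b) − 3, so its minimum is min P + min Q − 3.
P'(a) = 2a + 2 vanishes at a ∈ {-1}; Q'(b) = 2b - 2 vanishes at b ∈ {1}.
Local minima of P (where P''>0): P(-1)=-1. Local minima of Q: Q(1)=-1.
So the global minimum of C is P(-1) + Q(1) − 3 = -1 − 1 − 3 = -5, attained at (-1, 1).

(-1, 1)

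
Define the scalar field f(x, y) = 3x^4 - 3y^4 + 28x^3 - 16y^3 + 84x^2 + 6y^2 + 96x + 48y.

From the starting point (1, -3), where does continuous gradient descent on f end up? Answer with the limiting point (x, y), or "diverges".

f is separable, so gradient descent decouples: x follows -∂f/∂x, y follows -∂f/∂y.
∂f/∂x = 12(x + 1)(x + 2)(x + 4); at x=1 this is 360, so x decreases.
∂f/∂y = -12(y - 1)(y + 1)(y + 4); at y=-3 this is -96, so y increases.
x converges to its nearest critical value -1 (a local min of the x-part); y converges to -1. The iterate converges to (-1, -1).

(-1, -1)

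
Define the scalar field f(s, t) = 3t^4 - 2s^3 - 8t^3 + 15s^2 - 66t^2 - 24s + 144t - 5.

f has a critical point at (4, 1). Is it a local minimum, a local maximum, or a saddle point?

The mixed partial ∂²f/∂s∂t is 0, so the Hessian at any point is diag(f_ss, f_tt) = diag(6(-2s + 5), 12(3t^2 - 4t - 11)).
At (4, 1): H = diag(-18, -144).
Both eigenvalues are negative, so H is negative definite: a local maximum.

local maximum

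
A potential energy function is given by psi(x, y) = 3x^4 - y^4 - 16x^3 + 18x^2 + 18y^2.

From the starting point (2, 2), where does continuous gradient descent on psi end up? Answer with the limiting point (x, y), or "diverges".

(3, 0)

psi is separable, so gradient descent decouples: x follows -∂psi/∂x, y follows -∂psi/∂y.
∂psi/∂x = 12x(x - 3)(x - 1); at x=2 this is -24, so x increases.
∂psi/∂y = -4y(y - 3)(y + 3); at y=2 this is 40, so y decreases.
x converges to its nearest critical value 3 (a local min of the x-part); y converges to 0. The iterate converges to (3, 0).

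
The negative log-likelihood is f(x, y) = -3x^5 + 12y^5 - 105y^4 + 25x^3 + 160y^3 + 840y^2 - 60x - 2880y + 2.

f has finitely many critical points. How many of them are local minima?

f separates as a function of x plus a function of y, so ∇f=0 decouples.
∂f/∂x = -15(x - 2)(x - 1)(x + 1)(x + 2) = 0 at x ∈ {-2, -1, 1, 2}; ∂f/∂y = 60(y - 4)(y - 3)(y - 2)(y + 2) = 0 at y ∈ {-2, 2, 3, 4}.
The Hessian is diagonal: diag(f_xx, f_yy). Second derivatives: f_xx(-2)=180, f_xx(-1)=-90, f_xx(1)=90, f_xx(2)=-180; f_yy(-2)=-7200, f_yy(2)=480, f_yy(3)=-300, f_yy(4)=720.
Local minima occur where both diagonal entries positive: (-2, 2), (-2, 4), (1, 2), (1, 4). Count: 4.

4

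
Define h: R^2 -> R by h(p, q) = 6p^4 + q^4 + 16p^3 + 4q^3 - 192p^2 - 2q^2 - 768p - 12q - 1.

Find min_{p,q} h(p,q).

h(p,q) separates as A(p) + B(q) − 1, so its minimum is min A + min B − 1.
A'(p) = 24(p - 4)(p + 2)(p + 4) vanishes at p ∈ {-4, -2, 4}; B'(q) = 4(q - 1)(q + 1)(q + 3) vanishes at q ∈ {-3, -1, 1}.
Local minima of A (where A''>0): A(-4)=512, A(4)=-3584. Local minima of B: B(-3)=-9, B(1)=-9.
So the global minimum of h is A(4) + B(-3) − 1 = -3584 − 9 − 1 = -3594, attained at (4, -3).

-3594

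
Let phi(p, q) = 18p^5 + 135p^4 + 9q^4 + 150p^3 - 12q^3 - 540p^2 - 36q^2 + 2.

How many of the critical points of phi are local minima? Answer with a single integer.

4

phi separates as a function of p plus a function of q, so ∇phi=0 decouples.
∂phi/∂p = 90p(p - 1)(p + 3)(p + 4) = 0 at p ∈ {-4, -3, 0, 1}; ∂phi/∂q = 36q(q - 2)(q + 1) = 0 at q ∈ {-1, 0, 2}.
The Hessian is diagonal: diag(phi_pp, phi_qq). Second derivatives: phi_pp(-4)=-1800, phi_pp(-3)=1080, phi_pp(0)=-1080, phi_pp(1)=1800; phi_qq(-1)=108, phi_qq(0)=-72, phi_qq(2)=216.
Local minima occur where both diagonal entries positive: (-3, -1), (-3, 2), (1, -1), (1, 2). Count: 4.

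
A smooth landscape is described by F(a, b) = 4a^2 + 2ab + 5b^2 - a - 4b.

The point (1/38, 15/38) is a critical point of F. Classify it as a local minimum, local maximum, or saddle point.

local minimum

The Hessian of F is constant: H = [[8, 2], [2, 10]].
det(H) = 8·10 − 2² = 76.
det(H) > 0 and tr(H) = 18 > 0, so H is positive definite and the point is a local minimum.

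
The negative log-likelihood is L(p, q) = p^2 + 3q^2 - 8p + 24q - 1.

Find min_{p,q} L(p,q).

-65

L(p,q) separates as A(p) + B(q) − 1, so its minimum is min A + min B − 1.
A'(p) = 2p - 8 vanishes at p ∈ {4}; B'(q) = 6q + 24 vanishes at q ∈ {-4}.
Local minima of A (where A''>0): A(4)=-16. Local minima of B: B(-4)=-48.
So the global minimum of L is A(4) + B(-4) − 1 = -16 − 48 − 1 = -65, attained at (4, -4).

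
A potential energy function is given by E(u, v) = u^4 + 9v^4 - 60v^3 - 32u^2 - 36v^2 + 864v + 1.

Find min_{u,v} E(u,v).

E(u,v) separates as P(u) + Q(v) + 1, so its minimum is min P + min Q + 1.
P'(u) = 4u(u - 4)(u + 4) vanishes at u ∈ {-4, 0, 4}; Q'(v) = 36(v - 4)(v - 3)(v + 2) vanishes at v ∈ {-2, 3, 4}.
Local minima of P (where P''>0): P(-4)=-256, P(4)=-256. Local minima of Q: Q(-2)=-1248, Q(4)=1344.
So the global minimum of E is P(-4) + Q(-2) + 1 = -256 − 1248 + 1 = -1503, attained at (-4, -2).

-1503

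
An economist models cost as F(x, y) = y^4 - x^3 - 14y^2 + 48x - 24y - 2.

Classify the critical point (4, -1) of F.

The mixed partial ∂²F/∂x∂y is 0, so the Hessian at any point is diag(F_xx, F_yy) = diag(-6x, 4(3y^2 - 7)).
At (4, -1): H = diag(-24, -16).
Both eigenvalues are negative, so H is negative definite: a local maximum.

local maximum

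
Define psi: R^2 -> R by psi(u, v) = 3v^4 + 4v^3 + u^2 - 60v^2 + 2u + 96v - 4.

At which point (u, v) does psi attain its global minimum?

(-1, -4)

psi(u,v) separates as P(u) + Q(v) − 4, so its minimum is min P + min Q − 4.
P'(u) = 2u + 2 vanishes at u ∈ {-1}; Q'(v) = 12(v - 2)(v - 1)(v + 4) vanishes at v ∈ {-4, 1, 2}.
Local minima of P (where P''>0): P(-1)=-1. Local minima of Q: Q(-4)=-832, Q(2)=32.
So the global minimum of psi is P(-1) + Q(-4) − 4 = -1 − 832 − 4 = -837, attained at (-1, -4).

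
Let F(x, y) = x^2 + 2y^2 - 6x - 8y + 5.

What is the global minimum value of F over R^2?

F(x,y) separates as P(x) + Q(y) + 5, so its minimum is min P + min Q + 5.
P'(x) = 2x - 6 vanishes at x ∈ {3}; Q'(y) = 4y - 8 vanishes at y ∈ {2}.
Local minima of P (where P''>0): P(3)=-9. Local minima of Q: Q(2)=-8.
So the global minimum of F is P(3) + Q(2) + 5 = -9 − 8 + 5 = -12, attained at (3, 2).

-12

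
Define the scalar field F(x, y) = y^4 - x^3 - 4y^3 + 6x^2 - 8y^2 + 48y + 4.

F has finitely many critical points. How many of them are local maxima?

F separates as a function of x plus a function of y, so ∇F=0 decouples.
∂F/∂x = -3x(x - 4) = 0 at x ∈ {0, 4}; ∂F/∂y = 4(y - 3)(y - 2)(y + 2) = 0 at y ∈ {-2, 2, 3}.
The Hessian is diagonal: diag(F_xx, F_yy). Second derivatives: F_xx(0)=12, F_xx(4)=-12; F_yy(-2)=80, F_yy(2)=-16, F_yy(3)=20.
Local maxima occur where both diagonal entries negative: (4, 2). Count: 1.

1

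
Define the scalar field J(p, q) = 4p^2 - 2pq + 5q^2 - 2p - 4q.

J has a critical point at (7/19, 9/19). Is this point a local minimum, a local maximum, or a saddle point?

The Hessian of J is constant: H = [[8, -2], [-2, 10]].
det(H) = 8·10 − (-2)² = 76.
det(H) > 0 and tr(H) = 18 > 0, so H is positive definite and the point is a local minimum.

local minimum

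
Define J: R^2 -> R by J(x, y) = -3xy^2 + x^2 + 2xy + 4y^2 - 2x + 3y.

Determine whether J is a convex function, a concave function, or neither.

neither

The term -3xy^2 is cubic, so the Hessian is not constant.
∂²J/∂y² = -6x + 8, which takes both signs as x varies (negative for sufficiently large x). A diagonal entry of the Hessian changing sign means the Hessian is neither positive- nor negative-semidefinite on all of R^2.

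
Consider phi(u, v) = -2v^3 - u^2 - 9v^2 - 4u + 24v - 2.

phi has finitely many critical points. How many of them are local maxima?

1

phi separates as a function of u plus a function of v, so ∇phi=0 decouples.
∂phi/∂u = -2(u + 2) = 0 at u ∈ {-2}; ∂phi/∂v = -6(v - 1)(v + 4) = 0 at v ∈ {-4, 1}.
The Hessian is diagonal: diag(phi_uu, phi_vv). Second derivatives: phi_uu(-2)=-2; phi_vv(-4)=30, phi_vv(1)=-30.
Local maxima occur where both diagonal entries negative: (-2, 1). Count: 1.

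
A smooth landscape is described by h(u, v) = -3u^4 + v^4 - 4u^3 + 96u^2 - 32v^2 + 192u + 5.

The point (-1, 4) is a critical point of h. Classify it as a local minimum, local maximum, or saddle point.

The mixed partial ∂²h/∂u∂v is 0, so the Hessian at any point is diag(h_uu, h_vv) = diag(12(-3u^2 - 2u + 16), 4(3v^2 - 16)).
At (-1, 4): H = diag(180, 128).
Both eigenvalues are positive, so H is positive definite: a local minimum.

local minimum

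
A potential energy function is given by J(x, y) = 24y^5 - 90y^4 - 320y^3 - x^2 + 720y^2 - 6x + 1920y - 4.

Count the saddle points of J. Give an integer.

2

J separates as a function of x plus a function of y, so ∇J=0 decouples.
∂J/∂x = -2(x + 3) = 0 at x ∈ {-3}; ∂J/∂y = 120(y - 4)(y - 2)(y + 1)(y + 2) = 0 at y ∈ {-2, -1, 2, 4}.
The Hessian is diagonal: diag(J_xx, J_yy). Second derivatives: J_xx(-3)=-2; J_yy(-2)=-2880, J_yy(-1)=1800, J_yy(2)=-2880, J_yy(4)=7200.
Saddle points occur where the two diagonal entries have opposite signs: (-3, -1), (-3, 4). Count: 2.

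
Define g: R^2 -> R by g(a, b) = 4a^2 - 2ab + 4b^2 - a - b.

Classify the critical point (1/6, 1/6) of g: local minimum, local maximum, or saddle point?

The Hessian of g is constant: H = [[8, -2], [-2, 8]].
det(H) = 8·8 − (-2)² = 60.
det(H) > 0 and tr(H) = 16 > 0, so H is positive definite and the point is a local minimum.

local minimum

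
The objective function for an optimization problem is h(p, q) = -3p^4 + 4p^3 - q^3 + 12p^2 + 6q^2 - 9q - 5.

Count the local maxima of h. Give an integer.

2

h separates as a function of p plus a function of q, so ∇h=0 decouples.
∂h/∂p = -12p(p - 2)(p + 1) = 0 at p ∈ {-1, 0, 2}; ∂h/∂q = -3(q - 3)(q - 1) = 0 at q ∈ {1, 3}.
The Hessian is diagonal: diag(h_pp, h_qq). Second derivatives: h_pp(-1)=-36, h_pp(0)=24, h_pp(2)=-72; h_qq(1)=6, h_qq(3)=-6.
Local maxima occur where both diagonal entries negative: (-1, 3), (2, 3). Count: 2.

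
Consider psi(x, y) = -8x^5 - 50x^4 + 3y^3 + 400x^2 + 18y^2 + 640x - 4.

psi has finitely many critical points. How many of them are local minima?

psi separates as a function of x plus a function of y, so ∇psi=0 decouples.
∂psi/∂x = -40(x - 2)(x + 1)(x + 2)(x + 4) = 0 at x ∈ {-4, -2, -1, 2}; ∂psi/∂y = 9y(y + 4) = 0 at y ∈ {-4, 0}.
The Hessian is diagonal: diag(psi_xx, psi_yy). Second derivatives: psi_xx(-4)=1440, psi_xx(-2)=-320, psi_xx(-1)=360, psi_xx(2)=-2880; psi_yy(-4)=-36, psi_yy(0)=36.
Local minima occur where both diagonal entries positive: (-4, 0), (-1, 0). Count: 2.

2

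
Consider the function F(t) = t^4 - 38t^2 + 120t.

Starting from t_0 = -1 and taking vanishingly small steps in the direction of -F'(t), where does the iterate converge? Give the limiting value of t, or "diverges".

F'(t) = 4(t - 3)(t - 2)(t + 5), so F'(-1) = 192.
Gradient descent moves in the -F' direction, i.e. t is decreasing.
The nearest critical point in that direction is t = -5, where F'' = 224 > 0 (a local minimum). The iterate converges there.

-5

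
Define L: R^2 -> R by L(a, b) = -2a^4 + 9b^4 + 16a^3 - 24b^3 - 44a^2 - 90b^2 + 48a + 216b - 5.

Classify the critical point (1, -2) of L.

The mixed partial ∂²L/∂a∂b is 0, so the Hessian at any point is diag(L_aa, L_bb) = diag(8(-3a^2 + 12a - 11), 36(3b^2 - 4b - 5)).
At (1, -2): H = diag(-16, 540).
The eigenvalues have opposite signs, so H is indefinite: a saddle point.

saddle point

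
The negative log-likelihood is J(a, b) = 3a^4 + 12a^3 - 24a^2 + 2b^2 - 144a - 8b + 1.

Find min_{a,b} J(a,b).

-247

J(a,b) separates as P(a) + Q(b) + 1, so its minimum is min P + min Q + 1.
P'(a) = 12(a - 2)(a + 2)(a + 3) vanishes at a ∈ {-3, -2, 2}; Q'(b) = 4b - 8 vanishes at b ∈ {2}.
Local minima of P (where P''>0): P(-3)=135, P(2)=-240. Local minima of Q: Q(2)=-8.
So the global minimum of J is P(2) + Q(2) + 1 = -240 − 8 + 1 = -247, attained at (2, 2).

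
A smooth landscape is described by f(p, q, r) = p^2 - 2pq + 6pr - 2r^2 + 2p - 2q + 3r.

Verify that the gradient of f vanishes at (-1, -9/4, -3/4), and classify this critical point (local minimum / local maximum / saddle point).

saddle point

∇f = (2p - 2q + 6r + 2, -2p - 2, 6p - 4r + 3); substituting (-1, -9/4, -3/4) gives ∇f = (0, 0, 0), so (-1, -9/4, -3/4) is indeed a critical point.
The Hessian is constant: H = [[2, -2, 6], [-2, 0, 0], [6, 0, -4]].
Leading principal minors: Δ₁ = 2, Δ₂ = -4, Δ₃ = 16.
The minors fit neither the all-positive nor the alternating-sign pattern, so H is indefinite: a saddle point.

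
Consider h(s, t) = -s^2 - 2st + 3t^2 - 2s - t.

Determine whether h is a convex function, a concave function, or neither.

neither

h is quadratic, so its Hessian is the constant matrix H = [[-2, -2], [-2, 6]].
det(H) = -16, tr(H) = 4.
det(H) < 0, so H is indefinite: neither convex nor concave.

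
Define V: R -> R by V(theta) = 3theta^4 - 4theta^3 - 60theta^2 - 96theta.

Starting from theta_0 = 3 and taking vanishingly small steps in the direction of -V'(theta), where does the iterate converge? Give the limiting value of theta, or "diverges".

4

V'(theta) = 12(theta - 4)(theta + 1)(theta + 2), so V'(3) = -240.
Gradient descent moves in the -V' direction, i.e. theta is increasing.
The nearest critical point in that direction is theta = 4, where V'' = 360 > 0 (a local minimum). The iterate converges there.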